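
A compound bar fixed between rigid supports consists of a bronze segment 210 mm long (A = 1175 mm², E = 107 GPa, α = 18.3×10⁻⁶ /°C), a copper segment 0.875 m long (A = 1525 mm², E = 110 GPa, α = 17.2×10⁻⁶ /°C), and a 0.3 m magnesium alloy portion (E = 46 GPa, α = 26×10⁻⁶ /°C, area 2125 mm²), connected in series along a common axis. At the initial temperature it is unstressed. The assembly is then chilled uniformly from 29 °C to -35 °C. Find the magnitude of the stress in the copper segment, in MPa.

σ ≈ 113 MPa (tensile)

Free thermal contraction of the whole bar: Σ αᵢΔT Lᵢ = 18.3×10⁻⁶×64×210 + 17.2×10⁻⁶×64×875 + 26×10⁻⁶×64×300 = 1.708 mm.
Since the ends are fixed, an axial force P builds up, equal in every segment, with P · Σ Lᵢ/(AᵢEᵢ) = δ_free.
Σ Lᵢ/(AᵢEᵢ) = 210/(1175×107×10³) + 875/(1525×110×10³) + 300/(2125×46×10³) = 9.955×10⁻⁶ mm/N.
P = 1.708 / 9.955×10⁻⁶ = 171600 N = 171.6 kN, tensile.
σ_{copper} = P / A = 171600 / 1525 = 112.5 MPa.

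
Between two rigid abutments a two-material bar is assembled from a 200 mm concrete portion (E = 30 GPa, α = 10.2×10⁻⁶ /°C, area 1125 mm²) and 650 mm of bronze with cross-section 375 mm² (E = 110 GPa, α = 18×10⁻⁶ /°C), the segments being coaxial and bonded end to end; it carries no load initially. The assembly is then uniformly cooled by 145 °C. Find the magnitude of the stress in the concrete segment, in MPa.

With the walls removed the bar would change length by δ_free = Σ αᵢΔT Lᵢ = 10.2×10⁻⁶×145×200 + 18×10⁻⁶×145×650 = 1.992 mm.
Since the ends are fixed, an axial force P builds up, equal in every segment, with P · Σ Lᵢ/(AᵢEᵢ) = δ_free.
Σ Lᵢ/(AᵢEᵢ) = 200/(1125×30×10³) + 650/(375×110×10³) = 2.168×10⁻⁵ mm/N.
Hence P = δ_free / Σ(L/AE) = 1.992/2.168×10⁻⁵ = 91.88 kN (tensile).
σ_{concrete} = P / A = 91880 / 1125 = 81.67 MPa.

σ ≈ 81.7 MPa (tensile)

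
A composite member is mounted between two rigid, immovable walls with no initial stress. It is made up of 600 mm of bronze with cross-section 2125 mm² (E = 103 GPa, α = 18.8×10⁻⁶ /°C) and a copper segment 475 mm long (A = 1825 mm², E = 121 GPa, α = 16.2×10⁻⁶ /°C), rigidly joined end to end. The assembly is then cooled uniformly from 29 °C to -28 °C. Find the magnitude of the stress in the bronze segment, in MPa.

σ ≈ 104 MPa (tensile)

Free thermal contraction of the whole bar: Σ αᵢΔT Lᵢ = 18.8×10⁻⁶×57×600 + 16.2×10⁻⁶×57×475 = 1.082 mm.
The rigid supports impose zero overall length change; the single axial force P common to all segments must satisfy P Σ Lᵢ/(AᵢEᵢ) = δ_free.
Σ Lᵢ/(AᵢEᵢ) = 600/(2125×103×10³) + 475/(1825×121×10³) = 4.892×10⁻⁶ mm/N.
So P = 1.082 / 4.892×10⁻⁶ = 221.1 kN, tensile.
σ_{bronze} = P / A = 221100 / 2125 = 104 MPa.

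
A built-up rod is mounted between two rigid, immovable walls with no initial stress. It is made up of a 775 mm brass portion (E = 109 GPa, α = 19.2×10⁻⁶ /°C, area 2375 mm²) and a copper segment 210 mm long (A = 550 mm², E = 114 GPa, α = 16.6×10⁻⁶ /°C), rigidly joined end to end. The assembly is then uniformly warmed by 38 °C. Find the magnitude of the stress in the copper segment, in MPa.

σ ≈ 200 MPa (compressive)

With the walls removed the bar would change length by δ_free = Σ αᵢΔT Lᵢ = 19.2×10⁻⁶×38×775 + 16.6×10⁻⁶×38×210 = 0.6979 mm.
Since the ends are fixed, an axial force P builds up, equal in every segment, with P · Σ Lᵢ/(AᵢEᵢ) = δ_free.
The series flexibility is Σ Lᵢ/(AᵢEᵢ) = 775/(2375×109×10³) + 210/(550×114×10³) = 6.343×10⁻⁶ mm/N.
Hence P = δ_free / Σ(L/AE) = 0.6979/6.343×10⁻⁶ = 110 kN (compressive).
σ_{copper} = P / A = 110000 / 550 = 200.1 MPa.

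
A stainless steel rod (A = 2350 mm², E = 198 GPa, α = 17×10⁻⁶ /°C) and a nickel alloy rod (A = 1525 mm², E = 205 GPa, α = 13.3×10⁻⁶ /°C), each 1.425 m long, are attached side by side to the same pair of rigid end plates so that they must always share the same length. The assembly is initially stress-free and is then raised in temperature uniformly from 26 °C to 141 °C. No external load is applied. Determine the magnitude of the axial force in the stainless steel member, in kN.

P ≈ 79.6 kN (compressive in the stainless steel)

Both members must finish at the same length. With the larger α, the stainless steel tends to over-expand; the plates restrain it, putting the stainless steel in compression and the nickel alloy in tension. With no external load the two internal forces are equal and opposite, magnitude P.
Equating the net (thermal + elastic) strains gives |α₁ − α₂|·ΔT = P·[1/(A₁E₁) + 1/(A₂E₂)].
|α₁ − α₂|·ΔT = 3.7×10⁻⁶ × 115 = 0.0004255.
1/(A₁E₁) + 1/(A₂E₂) = 1/(2350×198×10³) + 1/(1525×205×10³) = 5.348×10⁻⁹ N⁻¹.
P = 0.0004255 / 5.348×10⁻⁹ = 79560 N = 79.56 kN.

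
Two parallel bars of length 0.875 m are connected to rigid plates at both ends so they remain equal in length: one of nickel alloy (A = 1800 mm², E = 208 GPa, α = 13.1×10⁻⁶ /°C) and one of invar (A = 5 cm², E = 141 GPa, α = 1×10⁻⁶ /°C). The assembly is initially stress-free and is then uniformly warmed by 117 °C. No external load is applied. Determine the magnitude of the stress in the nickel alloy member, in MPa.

σ ≈ 46.7 MPa (compressive)

Equilibrium of a rigid end plate with no external load gives equal and opposite internal forces ±P in the two members. Since α_{nickel alloy} > α_{invar}, heating drives the nickel alloy into compression and the invar into tension.
Setting the final lengths equal and cancelling L: (α₁ − α₂)ΔT = P/(A₁E₁) + P/(A₂E₂).
|α₁ − α₂|·ΔT = 12.1×10⁻⁶ × 117 = 0.001416.
1/(A₁E₁) + 1/(A₂E₂) = 1/(1800×208×10³) + 1/(500×141×10³) = 1.686×10⁻⁸ N⁻¹.
P = 0.001416 / 1.686×10⁻⁸ = 83990 N = 83.99 kN.
σ_{nickel alloy} = P/A₁ = 83990/1800 = 46.66 MPa, compressive.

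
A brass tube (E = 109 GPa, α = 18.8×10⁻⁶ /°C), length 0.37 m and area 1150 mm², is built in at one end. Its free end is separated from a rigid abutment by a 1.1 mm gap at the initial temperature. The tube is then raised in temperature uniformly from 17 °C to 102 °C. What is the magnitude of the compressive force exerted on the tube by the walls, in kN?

Unrestrained expansion: δ_free = αΔT L = 18.8×10⁻⁶ × 85 × 370 = 0.5913 mm.
This is smaller than the 1.1 mm clearance, so the tube expands freely without reaching the stop — the stress is zero.

P ≈ 0 kN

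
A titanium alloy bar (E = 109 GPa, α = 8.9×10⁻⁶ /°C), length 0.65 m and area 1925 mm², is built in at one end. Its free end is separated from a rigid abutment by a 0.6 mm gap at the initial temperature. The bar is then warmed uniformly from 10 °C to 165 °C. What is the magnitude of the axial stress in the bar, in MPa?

σ ≈ 49.8 MPa (compressive)

Unrestrained expansion: δ_free = αΔT L = 8.9×10⁻⁶ × 155 × 650 = 0.8967 mm.
The gap closes (δ_free > 0.6 mm) and the wall then resists a further 0.8967 − 0.6 = 0.2967 mm of expansion.
Compatibility: PL/(AE) = 0.2967 mm, so σ = P/A = E × (0.2967/650) = 49.75 MPa.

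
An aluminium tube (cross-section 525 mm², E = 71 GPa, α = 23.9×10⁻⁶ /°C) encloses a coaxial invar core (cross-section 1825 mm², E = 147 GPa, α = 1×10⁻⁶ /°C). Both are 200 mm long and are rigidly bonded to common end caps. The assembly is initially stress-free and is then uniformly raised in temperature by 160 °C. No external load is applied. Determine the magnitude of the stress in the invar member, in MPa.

Both members must finish at the same length. With the larger α, the aluminium tends to over-expand; the plates restrain it, putting the aluminium in compression and the invar in tension. With no external load the two internal forces are equal and opposite, magnitude P.
Compatibility of the two members (thermal + elastic change equal): (α₁ − α₂)ΔT = P·[1/(A₁E₁) + 1/(A₂E₂)].
|α₁ − α₂|·ΔT = 22.9×10⁻⁶ × 160 = 0.003664.
1/(A₁E₁) + 1/(A₂E₂) = 1/(525×71×10³) + 1/(1825×147×10³) = 3.056×10⁻⁸ N⁻¹.
P = 0.003664 / 3.056×10⁻⁸ = 119900 N = 119.9 kN.
σ_{invar} = P/A₂ = 119900/1825 = 65.71 MPa, tensile.

σ ≈ 65.7 MPa (tensile)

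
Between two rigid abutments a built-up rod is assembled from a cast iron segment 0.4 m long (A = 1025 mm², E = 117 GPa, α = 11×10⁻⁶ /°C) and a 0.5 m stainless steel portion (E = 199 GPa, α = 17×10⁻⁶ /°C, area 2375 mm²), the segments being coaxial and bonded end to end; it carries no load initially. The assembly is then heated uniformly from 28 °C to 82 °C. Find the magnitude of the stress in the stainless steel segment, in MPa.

With the walls removed the bar would change length by δ_free = Σ αᵢΔT Lᵢ = 11×10⁻⁶×54×400 + 17×10⁻⁶×54×500 = 0.6966 mm.
Since the ends are fixed, an axial force P builds up, equal in every segment, with P · Σ Lᵢ/(AᵢEᵢ) = δ_free.
Σ Lᵢ/(AᵢEᵢ) = 400/(1025×117×10³) + 500/(2375×199×10³) = 4.393×10⁻⁶ mm/N.
Hence P = δ_free / Σ(L/AE) = 0.6966/4.393×10⁻⁶ = 158.6 kN (compressive).
σ_{stainless steel} = P / A = 158600 / 2375 = 66.76 MPa.

σ ≈ 66.8 MPa (compressive)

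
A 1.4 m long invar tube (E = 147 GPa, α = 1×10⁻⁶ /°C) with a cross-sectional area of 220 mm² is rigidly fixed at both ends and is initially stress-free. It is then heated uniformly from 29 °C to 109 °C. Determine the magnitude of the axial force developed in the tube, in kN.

Full restraint means ε = 0, so the stress is σ = EαΔT = 147×10³ × 1×10⁻⁶ × 80 = 11.76 MPa.
Then P = σA = 11.76 × 220 mm² = 2.587 kN, compressive.

P ≈ 2.59 kN (compressive)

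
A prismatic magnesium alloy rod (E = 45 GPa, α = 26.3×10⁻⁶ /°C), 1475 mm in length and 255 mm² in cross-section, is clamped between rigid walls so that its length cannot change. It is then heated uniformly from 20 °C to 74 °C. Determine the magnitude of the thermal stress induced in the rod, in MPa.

With length fixed, the mechanical strain must cancel the thermal strain αΔT = 26.3×10⁻⁶ × 54 = 1420.2×10⁻⁶.
σ = EαΔT = 45×10³ × 26.3×10⁻⁶ × 54 = 63.91 MPa (compressive; the rod is trying to expand).

σ ≈ 63.9 MPa (compressive)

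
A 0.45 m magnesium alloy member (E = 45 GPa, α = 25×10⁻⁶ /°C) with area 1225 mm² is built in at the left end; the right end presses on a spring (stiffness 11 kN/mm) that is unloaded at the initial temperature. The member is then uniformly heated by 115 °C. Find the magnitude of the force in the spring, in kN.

P ≈ 13.1 kN

Free thermal expansion: δ_free = αΔT L = 25×10⁻⁶ × 115 × 450 = 1.294 mm.
Let P be the compressive force at the spring. The member shortens elastically by PL/(AE) and the spring compresses by P/k; together these equal δ_free.
P [ L/(AE) + 1/k ] = δ_free → P [ 450/(1225×45×10³) + 1/(11×10³) ] = 1.294.
P = 1.294 / 9.907×10⁻⁵ = 13060 N.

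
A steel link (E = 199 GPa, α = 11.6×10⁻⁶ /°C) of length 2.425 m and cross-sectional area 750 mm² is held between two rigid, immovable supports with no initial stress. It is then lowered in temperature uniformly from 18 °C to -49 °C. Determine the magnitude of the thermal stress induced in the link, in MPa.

The supports are rigid, so the total axial strain is zero. The restrained thermal strain is ε = αΔT = 11.6×10⁻⁶ × 67 = 777.2×10⁻⁶.
Hence σ = E·αΔT = 199×10³ × 777.2×10⁻⁶ = 154.7 MPa, tensile.

σ ≈ 155 MPa (tensile)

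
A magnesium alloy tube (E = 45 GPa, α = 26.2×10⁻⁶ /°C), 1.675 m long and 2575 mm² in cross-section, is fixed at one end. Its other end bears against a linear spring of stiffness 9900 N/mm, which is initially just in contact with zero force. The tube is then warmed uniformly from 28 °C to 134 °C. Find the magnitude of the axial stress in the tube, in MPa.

σ ≈ 15.6 MPa (compressive)

The unrestrained thermal change is αΔT L = 26.2×10⁻⁶ × 106 × 1675 = 4.652 mm.
Let P be the compressive force at the spring. The tube shortens elastically by PL/(AE) and the spring compresses by P/k; together these equal δ_free.
P [ L/(AE) + 1/k ] = δ_free → P [ 1675/(2575×45×10³) + 1/(9900) ] = 4.652.
P = 4.652 / 0.0001155 = 40290 N.
σ = P/A = 40290/2575 = 15.65 MPa.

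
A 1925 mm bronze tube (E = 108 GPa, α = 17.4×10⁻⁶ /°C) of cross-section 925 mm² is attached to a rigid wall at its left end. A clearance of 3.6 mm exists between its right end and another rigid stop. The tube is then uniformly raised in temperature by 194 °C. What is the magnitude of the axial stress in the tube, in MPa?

σ ≈ 163 MPa (compressive)

If the wall were absent the tube would grow by αΔT L = 17.4×10⁻⁶ × 194 × 1925 = 6.498 mm.
This exceeds the 3.6 mm gap, so the wall pushes back. The portion of expansion that must be recovered elastically is δ_free − gap = 6.498 − 3.6 = 2.898 mm.
So σ = E(δ_free − g)/L = 108×10³ × 2.898/1925 = 162.6 MPa.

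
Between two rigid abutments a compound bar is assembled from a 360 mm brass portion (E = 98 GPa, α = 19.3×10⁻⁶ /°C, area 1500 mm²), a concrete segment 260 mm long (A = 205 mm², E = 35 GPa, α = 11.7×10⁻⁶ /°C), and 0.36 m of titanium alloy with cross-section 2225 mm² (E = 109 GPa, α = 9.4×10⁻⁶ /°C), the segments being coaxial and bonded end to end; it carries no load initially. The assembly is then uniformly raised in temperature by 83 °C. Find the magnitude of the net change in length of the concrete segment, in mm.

Free thermal expansion of the whole bar: Σ αᵢΔT Lᵢ = 19.3×10⁻⁶×83×360 + 11.7×10⁻⁶×83×260 + 9.4×10⁻⁶×83×360 = 1.11 mm.
The walls prevent any net length change, so an axial force P (same in every segment) develops. Compatibility: P · Σ Lᵢ/(AᵢEᵢ) = δ_free.
The series flexibility is Σ Lᵢ/(AᵢEᵢ) = 360/(1500×98×10³) + 260/(205×35×10³) + 360/(2225×109×10³) = 4.017×10⁻⁵ mm/N.
P = 1.11 / 4.017×10⁻⁵ = 27630 N = 27.63 kN, compressive.
For the concrete segment, free thermal change = 11.7×10⁻⁶×83×260 = 0.2525 mm and elastic change from P = 27630×260/(205×35×10³) = 1.001 mm; these oppose, so the net change is 0.749 mm (segment shortens).

|ΔL| ≈ 0.749 mm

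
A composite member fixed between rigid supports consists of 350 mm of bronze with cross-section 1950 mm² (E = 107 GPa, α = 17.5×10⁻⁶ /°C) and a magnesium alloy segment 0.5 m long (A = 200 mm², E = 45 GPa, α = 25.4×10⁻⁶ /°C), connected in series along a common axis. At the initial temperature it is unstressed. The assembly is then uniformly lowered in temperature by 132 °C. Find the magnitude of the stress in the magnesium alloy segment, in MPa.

σ ≈ 217 MPa (tensile)

If the supports were absent, the total length change would be Σ αᵢΔT Lᵢ = 17.5×10⁻⁶×132×350 + 25.4×10⁻⁶×132×500 = 2.485 mm.
Since the ends are fixed, an axial force P builds up, equal in every segment, with P · Σ Lᵢ/(AᵢEᵢ) = δ_free.
The series flexibility is Σ Lᵢ/(AᵢEᵢ) = 350/(1950×107×10³) + 500/(200×45×10³) = 5.723×10⁻⁵ mm/N.
Hence P = δ_free / Σ(L/AE) = 2.485/5.723×10⁻⁵ = 43.42 kN (tensile).
σ_{magnesium alloy} = P / A = 43420 / 200 = 217.1 MPa.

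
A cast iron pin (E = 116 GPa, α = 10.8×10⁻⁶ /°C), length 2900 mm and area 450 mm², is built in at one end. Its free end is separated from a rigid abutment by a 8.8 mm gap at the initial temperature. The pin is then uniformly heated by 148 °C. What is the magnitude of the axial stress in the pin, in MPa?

σ ≈ 0 MPa

If the wall were absent the pin would grow by αΔT L = 10.8×10⁻⁶ × 148 × 2900 = 4.635 mm.
Since δ_free = 4.64 mm is less than the 8.8 mm gap, the pin never touches the wall. No axial force develops.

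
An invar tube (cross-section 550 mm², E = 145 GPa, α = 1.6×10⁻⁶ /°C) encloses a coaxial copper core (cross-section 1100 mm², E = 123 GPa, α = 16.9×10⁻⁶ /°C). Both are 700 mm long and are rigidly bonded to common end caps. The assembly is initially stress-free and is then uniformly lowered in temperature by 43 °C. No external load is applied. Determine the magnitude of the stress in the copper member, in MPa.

Equilibrium of a rigid end plate with no external load gives equal and opposite internal forces ±P in the two members. Since α_{copper} > α_{invar}, cooling drives the copper into tension and the invar into compression.
Compatibility of the two members (thermal + elastic change equal): (α₁ − α₂)ΔT = P·[1/(A₁E₁) + 1/(A₂E₂)].
|α₁ − α₂|·ΔT = 15.3×10⁻⁶ × 43 = 0.0006579.
1/(A₁E₁) + 1/(A₂E₂) = 1/(550×145×10³) + 1/(1100×123×10³) = 1.993×10⁻⁸ N⁻¹.
P = 0.0006579 / 1.993×10⁻⁸ = 33010 N = 33.01 kN.
σ_{copper} = P/A₂ = 33010/1100 = 30.01 MPa, tensile.

σ ≈ 30 MPa (tensile)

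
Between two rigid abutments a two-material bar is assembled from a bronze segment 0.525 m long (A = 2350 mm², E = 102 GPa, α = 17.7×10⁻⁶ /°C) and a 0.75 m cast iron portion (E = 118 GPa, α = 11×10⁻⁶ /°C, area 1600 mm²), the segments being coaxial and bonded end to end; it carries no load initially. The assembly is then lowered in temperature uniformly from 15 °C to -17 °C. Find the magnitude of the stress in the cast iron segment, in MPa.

σ ≈ 56.9 MPa (tensile)

With the walls removed the bar would change length by δ_free = Σ αᵢΔT Lᵢ = 17.7×10⁻⁶×32×525 + 11×10⁻⁶×32×750 = 0.5614 mm.
The walls prevent any net length change, so an axial force P (same in every segment) develops. Compatibility: P · Σ Lᵢ/(AᵢEᵢ) = δ_free.
The series flexibility is Σ Lᵢ/(AᵢEᵢ) = 525/(2350×102×10³) + 750/(1600×118×10³) = 6.163×10⁻⁶ mm/N.
P = 0.5614 / 6.163×10⁻⁶ = 91090 N = 91.09 kN, tensile.
σ_{cast iron} = P / A = 91090 / 1600 = 56.93 MPa.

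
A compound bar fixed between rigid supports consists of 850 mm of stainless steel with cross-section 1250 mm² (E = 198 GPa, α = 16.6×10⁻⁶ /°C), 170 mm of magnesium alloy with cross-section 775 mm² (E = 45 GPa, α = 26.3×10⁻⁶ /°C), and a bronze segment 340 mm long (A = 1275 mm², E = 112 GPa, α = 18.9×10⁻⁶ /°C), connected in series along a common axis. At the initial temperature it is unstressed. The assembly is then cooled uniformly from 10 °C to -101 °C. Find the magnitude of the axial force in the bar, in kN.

P ≈ 260 kN (tensile)

Free thermal contraction of the whole bar: Σ αᵢΔT Lᵢ = 16.6×10⁻⁶×111×850 + 26.3×10⁻⁶×111×170 + 18.9×10⁻⁶×111×340 = 2.776 mm.
The walls prevent any net length change, so an axial force P (same in every segment) develops. Compatibility: P · Σ Lᵢ/(AᵢEᵢ) = δ_free.
Σ Lᵢ/(AᵢEᵢ) = 850/(1250×198×10³) + 170/(775×45×10³) + 340/(1275×112×10³) = 1.069×10⁻⁵ mm/N.
So P = 2.776 / 1.069×10⁻⁵ = 259.7 kN, tensile.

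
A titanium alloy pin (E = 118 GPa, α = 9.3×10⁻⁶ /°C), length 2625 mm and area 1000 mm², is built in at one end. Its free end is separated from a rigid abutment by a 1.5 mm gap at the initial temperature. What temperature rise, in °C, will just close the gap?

Contact occurs when the free expansion equals the gap: αΔT L = 1.5 mm.
So ΔT = g/(αL) = 1.5/(9.3×10⁻⁶ × 2625) = 61.44 °C.

ΔT ≈ 61.4 °C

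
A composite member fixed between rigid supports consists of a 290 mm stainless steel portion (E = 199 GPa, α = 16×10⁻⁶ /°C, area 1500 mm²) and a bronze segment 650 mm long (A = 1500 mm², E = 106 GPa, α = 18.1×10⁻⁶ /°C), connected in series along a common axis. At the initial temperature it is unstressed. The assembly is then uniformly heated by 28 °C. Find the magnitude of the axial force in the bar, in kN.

Free thermal expansion of the whole bar: Σ αᵢΔT Lᵢ = 16×10⁻⁶×28×290 + 18.1×10⁻⁶×28×650 = 0.4593 mm.
The rigid supports impose zero overall length change; the single axial force P common to all segments must satisfy P Σ Lᵢ/(AᵢEᵢ) = δ_free.
Σ Lᵢ/(AᵢEᵢ) = 290/(1500×199×10³) + 650/(1500×106×10³) = 5.06×10⁻⁶ mm/N.
Hence P = δ_free / Σ(L/AE) = 0.4593/5.06×10⁻⁶ = 90.79 kN (compressive).

P ≈ 90.8 kN (compressive)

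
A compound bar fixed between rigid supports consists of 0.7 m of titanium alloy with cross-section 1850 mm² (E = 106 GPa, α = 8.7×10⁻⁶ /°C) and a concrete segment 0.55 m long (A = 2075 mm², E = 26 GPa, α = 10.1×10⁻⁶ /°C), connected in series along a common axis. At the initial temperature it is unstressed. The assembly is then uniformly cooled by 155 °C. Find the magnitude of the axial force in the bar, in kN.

If the supports were absent, the total length change would be Σ αᵢΔT Lᵢ = 8.7×10⁻⁶×155×700 + 10.1×10⁻⁶×155×550 = 1.805 mm.
The walls prevent any net length change, so an axial force P (same in every segment) develops. Compatibility: P · Σ Lᵢ/(AᵢEᵢ) = δ_free.
Σ Lᵢ/(AᵢEᵢ) = 700/(1850×106×10³) + 550/(2075×26×10³) = 1.376×10⁻⁵ mm/N.
Hence P = δ_free / Σ(L/AE) = 1.805/1.376×10⁻⁵ = 131.1 kN (tensile).

P ≈ 131 kN (tensile)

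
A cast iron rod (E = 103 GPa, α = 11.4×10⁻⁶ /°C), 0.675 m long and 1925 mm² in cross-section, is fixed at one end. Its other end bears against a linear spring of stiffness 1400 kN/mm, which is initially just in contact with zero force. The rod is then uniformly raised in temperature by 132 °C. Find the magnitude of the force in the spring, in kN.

The unrestrained thermal change is αΔT L = 11.4×10⁻⁶ × 132 × 675 = 1.016 mm.
With a force P in the spring, the elastic change of the rod is PL/(AE) and that of the spring is P/k; compatibility requires their sum to equal δ_free.
P [ L/(AE) + 1/k ] = δ_free → P [ 675/(1925×103×10³) + 1/(1400×10³) ] = 1.016.
P = 1.016 / 4.119×10⁻⁶ = 246600 N.

P ≈ 247 kN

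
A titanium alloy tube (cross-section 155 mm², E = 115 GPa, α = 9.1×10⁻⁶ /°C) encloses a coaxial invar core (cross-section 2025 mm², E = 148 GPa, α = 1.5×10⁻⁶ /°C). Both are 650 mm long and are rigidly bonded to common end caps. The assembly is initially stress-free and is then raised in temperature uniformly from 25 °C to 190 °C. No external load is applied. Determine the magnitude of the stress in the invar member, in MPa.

Equilibrium of a rigid end plate with no external load gives equal and opposite internal forces ±P in the two members. Since α_{titanium alloy} > α_{invar}, heating drives the titanium alloy into compression and the invar into tension.
Equating the net (thermal + elastic) strains gives |α₁ − α₂|·ΔT = P·[1/(A₁E₁) + 1/(A₂E₂)].
|α₁ − α₂|·ΔT = 7.6×10⁻⁶ × 165 = 0.001254.
1/(A₁E₁) + 1/(A₂E₂) = 1/(155×115×10³) + 1/(2025×148×10³) = 5.944×10⁻⁸ N⁻¹.
So P = 0.001254 / 5.944×10⁻⁸ = 21.1 kN.
σ_{invar} = P/A₂ = 21100/2025 = 10.42 MPa, tensile.

σ ≈ 10.4 MPa (tensile)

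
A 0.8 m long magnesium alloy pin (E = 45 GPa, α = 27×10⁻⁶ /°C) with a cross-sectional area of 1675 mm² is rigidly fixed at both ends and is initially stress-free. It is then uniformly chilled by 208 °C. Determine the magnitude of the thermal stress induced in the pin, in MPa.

With length fixed, the mechanical strain must cancel the thermal strain αΔT = 27×10⁻⁶ × 208 = 5616×10⁻⁶.
The stress required to suppress this strain is σ = Eε = 45×10³ × 5616×10⁻⁶ = 252.7 MPa, tensile since the pin is trying to contract.

σ ≈ 253 MPa (tensile)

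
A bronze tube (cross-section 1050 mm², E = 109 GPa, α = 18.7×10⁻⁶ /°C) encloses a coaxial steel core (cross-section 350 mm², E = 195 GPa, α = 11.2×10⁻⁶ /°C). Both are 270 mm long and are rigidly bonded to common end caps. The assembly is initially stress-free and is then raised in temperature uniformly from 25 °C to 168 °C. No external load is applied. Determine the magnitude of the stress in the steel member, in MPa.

σ ≈ 131 MPa (tensile)

Equilibrium of a rigid end plate with no external load gives equal and opposite internal forces ±P in the two members. Since α_{bronze} > α_{steel}, heating drives the bronze into compression and the steel into tension.
Compatibility of the two members (thermal + elastic change equal): (α₁ − α₂)ΔT = P·[1/(A₁E₁) + 1/(A₂E₂)].
|α₁ − α₂|·ΔT = 7.5×10⁻⁶ × 143 = 0.001072.
1/(A₁E₁) + 1/(A₂E₂) = 1/(1050×109×10³) + 1/(350×195×10³) = 2.339×10⁻⁸ N⁻¹.
P = 0.001072 / 2.339×10⁻⁸ = 45850 N = 45.85 kN.
σ_{steel} = P/A₂ = 45850/350 = 131 MPa, tensile.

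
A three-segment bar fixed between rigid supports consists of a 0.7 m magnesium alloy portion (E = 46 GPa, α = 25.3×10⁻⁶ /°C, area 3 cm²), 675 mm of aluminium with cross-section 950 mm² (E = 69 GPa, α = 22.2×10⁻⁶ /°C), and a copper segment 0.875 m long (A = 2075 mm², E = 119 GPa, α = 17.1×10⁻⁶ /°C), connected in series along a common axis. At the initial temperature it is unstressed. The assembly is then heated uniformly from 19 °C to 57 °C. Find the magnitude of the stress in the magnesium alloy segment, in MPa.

σ ≈ 93.5 MPa (compressive)

With the walls removed the bar would change length by δ_free = Σ αᵢΔT Lᵢ = 25.3×10⁻⁶×38×700 + 22.2×10⁻⁶×38×675 + 17.1×10⁻⁶×38×875 = 1.811 mm.
The rigid supports impose zero overall length change; the single axial force P common to all segments must satisfy P Σ Lᵢ/(AᵢEᵢ) = δ_free.
Σ Lᵢ/(AᵢEᵢ) = 700/(300×46×10³) + 675/(950×69×10³) + 875/(2075×119×10³) = 6.457×10⁻⁵ mm/N.
P = 1.811 / 6.457×10⁻⁵ = 28050 N = 28.05 kN, compressive.
σ_{magnesium alloy} = P / A = 28050 / 300 = 93.5 MPa.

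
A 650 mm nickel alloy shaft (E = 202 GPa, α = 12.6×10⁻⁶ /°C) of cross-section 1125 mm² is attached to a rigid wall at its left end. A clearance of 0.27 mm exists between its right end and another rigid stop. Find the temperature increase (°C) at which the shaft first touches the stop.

ΔT ≈ 33 °C

The gap closes when αΔT L = 0.27 mm, since the shaft is still unstressed at that instant.
ΔT = 0.27 / (12.6×10⁻⁶ × 650) = 32.97 °C.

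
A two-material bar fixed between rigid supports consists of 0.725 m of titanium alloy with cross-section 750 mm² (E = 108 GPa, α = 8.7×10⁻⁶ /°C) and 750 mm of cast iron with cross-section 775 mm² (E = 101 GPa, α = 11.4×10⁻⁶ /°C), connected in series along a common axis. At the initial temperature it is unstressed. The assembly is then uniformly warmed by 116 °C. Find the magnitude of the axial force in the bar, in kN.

With the walls removed the bar would change length by δ_free = Σ αᵢΔT Lᵢ = 8.7×10⁻⁶×116×725 + 11.4×10⁻⁶×116×750 = 1.723 mm.
Since the ends are fixed, an axial force P builds up, equal in every segment, with P · Σ Lᵢ/(AᵢEᵢ) = δ_free.
Σ Lᵢ/(AᵢEᵢ) = 725/(750×108×10³) + 750/(775×101×10³) = 1.853×10⁻⁵ mm/N.
P = 1.723 / 1.853×10⁻⁵ = 93000 N = 93 kN, compressive.

P ≈ 93 kN (compressive)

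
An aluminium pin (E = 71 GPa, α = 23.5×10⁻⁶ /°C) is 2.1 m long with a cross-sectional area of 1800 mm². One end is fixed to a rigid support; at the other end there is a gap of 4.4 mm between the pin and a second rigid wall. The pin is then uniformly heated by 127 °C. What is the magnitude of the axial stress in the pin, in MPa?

σ ≈ 63.1 MPa (compressive)

Unrestrained expansion: δ_free = αΔT L = 23.5×10⁻⁶ × 127 × 2100 = 6.267 mm.
This exceeds the 4.4 mm gap, so the wall pushes back. The portion of expansion that must be recovered elastically is δ_free − gap = 6.267 − 4.4 = 1.867 mm.
So σ = E(δ_free − g)/L = 71×10³ × 1.867/2100 = 63.14 MPa.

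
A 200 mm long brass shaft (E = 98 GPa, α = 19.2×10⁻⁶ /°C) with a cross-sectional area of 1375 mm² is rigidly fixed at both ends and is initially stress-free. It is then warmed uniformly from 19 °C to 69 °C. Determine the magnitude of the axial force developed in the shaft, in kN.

P ≈ 129 kN (compressive)

With zero net strain, σ = E·αΔT = 98 GPa × 19.2×10⁻⁶ × 50 = 94.08 MPa.
Then P = σA = 94.08 × 1375 mm² = 129.4 kN, compressive.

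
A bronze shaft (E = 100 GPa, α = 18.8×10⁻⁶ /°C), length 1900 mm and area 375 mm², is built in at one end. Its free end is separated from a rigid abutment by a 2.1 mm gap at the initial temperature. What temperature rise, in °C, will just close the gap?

ΔT ≈ 58.8 °C

The gap closes when αΔT L = 2.1 mm, since the shaft is still unstressed at that instant.
ΔT = 2.1 / (18.8×10⁻⁶ × 1900) = 58.79 °C.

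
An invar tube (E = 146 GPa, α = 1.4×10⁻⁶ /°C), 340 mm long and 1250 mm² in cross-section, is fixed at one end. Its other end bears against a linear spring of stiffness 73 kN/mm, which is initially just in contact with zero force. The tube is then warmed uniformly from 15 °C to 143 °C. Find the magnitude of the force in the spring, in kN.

P ≈ 3.92 kN

If the spring were absent the tube would lengthen by αΔT L = 1.4×10⁻⁶ × 128 × 340 = 0.06093 mm.
With a force P in the spring, the elastic change of the tube is PL/(AE) and that of the spring is P/k; compatibility requires their sum to equal δ_free.
So P = δ_free / [L/(AE) + 1/k] = 0.06093 / [ 340/(1250×146×10³) + 1/(73×10³) ].
P = 0.06093 / 1.556×10⁻⁵ = 3915 N.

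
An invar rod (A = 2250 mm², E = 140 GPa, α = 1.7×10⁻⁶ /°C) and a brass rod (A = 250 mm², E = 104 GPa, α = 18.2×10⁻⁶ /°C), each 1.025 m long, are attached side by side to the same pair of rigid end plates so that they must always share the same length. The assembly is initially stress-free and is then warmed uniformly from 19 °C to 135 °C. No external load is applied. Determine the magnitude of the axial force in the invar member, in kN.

Equilibrium of a rigid end plate with no external load gives equal and opposite internal forces ±P in the two members. Since α_{brass} > α_{invar}, heating drives the brass into compression and the invar into tension.
Compatibility of the two members (thermal + elastic change equal): (α₁ − α₂)ΔT = P·[1/(A₁E₁) + 1/(A₂E₂)].
|α₁ − α₂|·ΔT = 16.5×10⁻⁶ × 116 = 0.001914.
1/(A₁E₁) + 1/(A₂E₂) = 1/(2250×140×10³) + 1/(250×104×10³) = 4.164×10⁻⁸ N⁻¹.
P = 0.001914 / 4.164×10⁻⁸ = 45970 N = 45.97 kN.

P ≈ 46 kN (tensile in the invar)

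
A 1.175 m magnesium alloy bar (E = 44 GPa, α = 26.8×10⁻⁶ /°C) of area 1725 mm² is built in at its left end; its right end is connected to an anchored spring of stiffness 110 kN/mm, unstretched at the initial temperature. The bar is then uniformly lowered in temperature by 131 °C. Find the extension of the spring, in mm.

If the spring were absent the bar would shorten by αΔT L = 26.8×10⁻⁶ × 131 × 1175 = 4.125 mm.
With a force P in the spring, the elastic change of the bar is PL/(AE) and that of the spring is P/k; compatibility requires their sum to equal δ_free.
P [ L/(AE) + 1/k ] = δ_free → P [ 1175/(1725×44×10³) + 1/(110×10³) ] = 4.125.
P = 4.125 / 2.457×10⁻⁵ = 167900 N.
Spring extension = P/k = 167900/(110×10³) = 1.526 mm.

δ ≈ 1.53 mm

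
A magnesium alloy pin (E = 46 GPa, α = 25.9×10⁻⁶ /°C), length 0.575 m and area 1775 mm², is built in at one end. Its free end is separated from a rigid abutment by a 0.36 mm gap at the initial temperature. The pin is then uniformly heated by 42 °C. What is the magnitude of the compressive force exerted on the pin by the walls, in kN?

P ≈ 37.7 kN

Free thermal elongation = αΔT L = 25.9×10⁻⁶ × 42 × 575 = 0.6255 mm.
The gap closes (δ_free > 0.36 mm) and the wall then resists a further 0.6255 − 0.36 = 0.2655 mm of expansion.
So σ = E(δ_free − g)/L = 46×10³ × 0.2655/575 = 21.24 MPa.
Force on the wall = σA = 21.24 × 1775 mm² = 37.7 kN.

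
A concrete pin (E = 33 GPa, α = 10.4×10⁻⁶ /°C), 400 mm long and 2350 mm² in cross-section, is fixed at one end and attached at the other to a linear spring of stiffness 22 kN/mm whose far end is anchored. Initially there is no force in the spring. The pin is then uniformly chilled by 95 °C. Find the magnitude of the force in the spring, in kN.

P ≈ 7.81 kN

If the spring were absent the pin would shorten by αΔT L = 10.4×10⁻⁶ × 95 × 400 = 0.3952 mm.
Let P be the tensile force in the spring. The pin extends elastically by PL/(AE) and the spring stretches by P/k; together these equal δ_free.
So P = δ_free / [L/(AE) + 1/k] = 0.3952 / [ 400/(2350×33×10³) + 1/(22×10³) ].
P = 0.3952 / 5.061×10⁻⁵ = 7808 N.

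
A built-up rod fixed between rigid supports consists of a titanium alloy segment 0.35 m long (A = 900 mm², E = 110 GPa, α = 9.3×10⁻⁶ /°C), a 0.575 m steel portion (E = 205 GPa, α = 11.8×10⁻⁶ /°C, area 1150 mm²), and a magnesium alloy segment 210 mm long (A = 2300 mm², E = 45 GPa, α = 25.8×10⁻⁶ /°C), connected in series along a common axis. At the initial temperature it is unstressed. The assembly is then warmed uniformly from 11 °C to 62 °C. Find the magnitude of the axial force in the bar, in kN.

P ≈ 98.5 kN (compressive)

Free thermal expansion of the whole bar: Σ αᵢΔT Lᵢ = 9.3×10⁻⁶×51×350 + 11.8×10⁻⁶×51×575 + 25.8×10⁻⁶×51×210 = 0.7884 mm.
The rigid supports impose zero overall length change; the single axial force P common to all segments must satisfy P Σ Lᵢ/(AᵢEᵢ) = δ_free.
The series flexibility is Σ Lᵢ/(AᵢEᵢ) = 350/(900×110×10³) + 575/(1150×205×10³) + 210/(2300×45×10³) = 8.003×10⁻⁶ mm/N.
P = 0.7884 / 8.003×10⁻⁶ = 98500 N = 98.5 kN, compressive.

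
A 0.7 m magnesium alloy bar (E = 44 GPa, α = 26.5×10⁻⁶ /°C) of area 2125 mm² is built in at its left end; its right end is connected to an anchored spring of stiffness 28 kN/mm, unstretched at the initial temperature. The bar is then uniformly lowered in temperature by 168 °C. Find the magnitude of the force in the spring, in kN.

The unrestrained thermal change is αΔT L = 26.5×10⁻⁶ × 168 × 700 = 3.116 mm.
Let P be the tensile force in the spring. The bar extends elastically by PL/(AE) and the spring stretches by P/k; together these equal δ_free.
So P = δ_free / [L/(AE) + 1/k] = 3.116 / [ 700/(2125×44×10³) + 1/(28×10³) ].
P = 3.116 / 4.32×10⁻⁵ = 72140 N.

P ≈ 72.1 kN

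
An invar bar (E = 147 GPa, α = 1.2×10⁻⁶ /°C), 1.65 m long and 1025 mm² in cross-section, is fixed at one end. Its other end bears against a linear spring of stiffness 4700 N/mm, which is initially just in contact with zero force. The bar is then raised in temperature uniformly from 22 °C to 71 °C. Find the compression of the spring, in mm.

δ ≈ 0.0923 mm

Free thermal expansion: δ_free = αΔT L = 1.2×10⁻⁶ × 49 × 1650 = 0.09702 mm.
Let P be the compressive force at the spring. The bar shortens elastically by PL/(AE) and the spring compresses by P/k; together these equal δ_free.
P [ L/(AE) + 1/k ] = δ_free → P [ 1650/(1025×147×10³) + 1/(4700) ] = 0.09702.
P = 0.09702 / 0.0002237 = 433.7 N.
Spring compression = P/k = 433.7/(4700) = 0.09227 mm.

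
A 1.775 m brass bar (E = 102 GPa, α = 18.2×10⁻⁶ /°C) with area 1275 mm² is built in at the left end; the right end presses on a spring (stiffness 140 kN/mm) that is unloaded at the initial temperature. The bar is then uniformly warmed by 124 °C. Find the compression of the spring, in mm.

δ ≈ 1.38 mm

If the spring were absent the bar would lengthen by αΔT L = 18.2×10⁻⁶ × 124 × 1775 = 4.006 mm.
Let P be the compressive force at the spring. The bar shortens elastically by PL/(AE) and the spring compresses by P/k; together these equal δ_free.
So P = δ_free / [L/(AE) + 1/k] = 4.006 / [ 1775/(1275×102×10³) + 1/(140×10³) ].
P = 4.006 / 2.079×10⁻⁵ = 192700 N.
Spring compression = P/k = 192700/(140×10³) = 1.376 mm.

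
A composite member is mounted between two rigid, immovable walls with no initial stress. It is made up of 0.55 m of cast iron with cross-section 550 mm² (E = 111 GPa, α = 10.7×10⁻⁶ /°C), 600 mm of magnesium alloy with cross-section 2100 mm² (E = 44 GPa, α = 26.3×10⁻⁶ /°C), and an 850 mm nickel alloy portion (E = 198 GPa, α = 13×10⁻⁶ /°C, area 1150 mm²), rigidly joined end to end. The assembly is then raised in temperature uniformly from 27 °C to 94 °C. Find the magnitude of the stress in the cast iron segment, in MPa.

With the walls removed the bar would change length by δ_free = Σ αᵢΔT Lᵢ = 10.7×10⁻⁶×67×550 + 26.3×10⁻⁶×67×600 + 13×10⁻⁶×67×850 = 2.192 mm.
The walls prevent any net length change, so an axial force P (same in every segment) develops. Compatibility: P · Σ Lᵢ/(AᵢEᵢ) = δ_free.
Σ Lᵢ/(AᵢEᵢ) = 550/(550×111×10³) + 600/(2100×44×10³) + 850/(1150×198×10³) = 1.924×10⁻⁵ mm/N.
P = 2.192 / 1.924×10⁻⁵ = 114000 N = 114 kN, compressive.
σ_{cast iron} = P / A = 114000 / 550 = 207.2 MPa.

σ ≈ 207 MPa (compressive)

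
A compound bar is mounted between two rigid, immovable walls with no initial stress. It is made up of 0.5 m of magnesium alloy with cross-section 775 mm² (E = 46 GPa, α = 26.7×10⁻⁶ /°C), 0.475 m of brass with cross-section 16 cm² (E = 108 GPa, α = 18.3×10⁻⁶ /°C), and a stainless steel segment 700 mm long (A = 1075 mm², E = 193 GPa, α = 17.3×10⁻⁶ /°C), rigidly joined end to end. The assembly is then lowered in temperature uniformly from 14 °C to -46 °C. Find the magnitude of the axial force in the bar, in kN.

P ≈ 102 kN (tensile)

Free thermal contraction of the whole bar: Σ αᵢΔT Lᵢ = 26.7×10⁻⁶×60×500 + 18.3×10⁻⁶×60×475 + 17.3×10⁻⁶×60×700 = 2.049 mm.
The rigid supports impose zero overall length change; the single axial force P common to all segments must satisfy P Σ Lᵢ/(AᵢEᵢ) = δ_free.
Σ Lᵢ/(AᵢEᵢ) = 500/(775×46×10³) + 475/(1600×108×10³) + 700/(1075×193×10³) = 2.015×10⁻⁵ mm/N.
P = 2.049 / 2.015×10⁻⁵ = 101700 N = 101.7 kN, tensile.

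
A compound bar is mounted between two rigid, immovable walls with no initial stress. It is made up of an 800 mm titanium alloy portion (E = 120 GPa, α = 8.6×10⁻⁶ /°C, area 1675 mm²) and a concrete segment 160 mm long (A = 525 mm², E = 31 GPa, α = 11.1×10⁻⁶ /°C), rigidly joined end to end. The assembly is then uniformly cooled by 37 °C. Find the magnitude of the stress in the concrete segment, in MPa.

If the supports were absent, the total length change would be Σ αᵢΔT Lᵢ = 8.6×10⁻⁶×37×800 + 11.1×10⁻⁶×37×160 = 0.3203 mm.
Since the ends are fixed, an axial force P builds up, equal in every segment, with P · Σ Lᵢ/(AᵢEᵢ) = δ_free.
The series flexibility is Σ Lᵢ/(AᵢEᵢ) = 800/(1675×120×10³) + 160/(525×31×10³) = 1.381×10⁻⁵ mm/N.
So P = 0.3203 / 1.381×10⁻⁵ = 23.19 kN, tensile.
σ_{concrete} = P / A = 23190 / 525 = 44.17 MPa.

σ ≈ 44.2 MPa (tensile)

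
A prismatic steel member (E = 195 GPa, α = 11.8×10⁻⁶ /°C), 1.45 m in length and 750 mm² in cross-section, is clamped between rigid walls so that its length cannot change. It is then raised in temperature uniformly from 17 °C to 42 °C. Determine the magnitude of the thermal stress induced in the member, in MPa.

σ ≈ 57.5 MPa (compressive)

The supports are rigid, so the total axial strain is zero. The restrained thermal strain is ε = αΔT = 11.8×10⁻⁶ × 25 = 295×10⁻⁶.
Hence σ = E·αΔT = 195×10³ × 295×10⁻⁶ = 57.52 MPa, compressive.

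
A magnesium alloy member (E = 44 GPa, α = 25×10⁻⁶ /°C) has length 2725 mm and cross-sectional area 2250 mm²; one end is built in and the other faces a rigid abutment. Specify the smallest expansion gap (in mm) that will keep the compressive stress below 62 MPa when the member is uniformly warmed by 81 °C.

Free expansion if unrestrained: δ_free = αΔT L = 25×10⁻⁶ × 81 × 2725 = 5.518 mm.
A stress of 62 MPa corresponds to the wall pushing the member back by σL/E = 62×2725/(44×10³) = 3.84 mm.
So the gap has to take up the difference, g_min = δ_free − σL/E = 5.518 − 3.84 = 1.678 mm.

g ≈ 1.68 mm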